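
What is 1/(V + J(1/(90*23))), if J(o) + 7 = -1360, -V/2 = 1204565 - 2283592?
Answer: 1/2156687 ≈ 4.6367e-7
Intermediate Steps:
V = 2158054 (V = -2*(1204565 - 2283592) = -2*(-1079027) = 2158054)
J(o) = -1367 (J(o) = -7 - 1360 = -1367)
1/(V + J(1/(90*23))) = 1/(2158054 - 1367) = 1/2156687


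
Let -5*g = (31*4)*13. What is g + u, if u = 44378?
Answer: 220278/5 ≈ 44056.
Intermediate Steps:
g = -1612/5 (g = -31*4*13/5 = -124*13/5 = -⅕*1612 = -1612/5 ≈ -322.40)
g + u = -1612/5 + 44378 = 220278/5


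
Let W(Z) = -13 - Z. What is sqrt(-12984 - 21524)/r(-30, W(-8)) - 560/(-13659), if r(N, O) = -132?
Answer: 560/13659 - I*sqrt(8627)/66 ≈ 0.040999 - 1.4073*I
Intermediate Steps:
sqrt(-12984 - 21524)/r(-30, W(-8)) - 560/(-13659) = sqrt(-12984 - 21524)/(-132) - 560/(-13659) = sqrt(-34508)*(-1/132) - 560*(-1/13659) = (2*I*sqrt(8627))*(-1/132) + 560/13659 = -I*sqrt(8627)/66 + 560/13659 = 560/13659 - I*sqrt(8627)/66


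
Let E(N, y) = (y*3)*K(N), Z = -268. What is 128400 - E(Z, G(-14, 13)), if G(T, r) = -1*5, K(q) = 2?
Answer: 128430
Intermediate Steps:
G(T, r) = -5
E(N, y) = 6*y (E(N, y) = (y*3)*2 = (3*y)*2 = 6*y)
128400 - E(Z, G(-14, 13)) = 128400 - 6*(-5) = 128400 - 1*(-30) = 128400 + 30 = 128430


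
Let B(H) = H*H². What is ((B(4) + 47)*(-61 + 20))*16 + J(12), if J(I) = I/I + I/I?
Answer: -72814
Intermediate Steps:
B(H) = H³
J(I) = 2 (J(I) = 1 + 1 = 2)
((B(4) + 47)*(-61 + 20))*16 + J(12) = ((4³ + 47)*(-61 + 20))*16 + 2 = ((64 + 47)*(-41))*16 + 2 = (111*(-41))*16 + 2 = -4551*16 + 2 = -72816 + 2 = -72814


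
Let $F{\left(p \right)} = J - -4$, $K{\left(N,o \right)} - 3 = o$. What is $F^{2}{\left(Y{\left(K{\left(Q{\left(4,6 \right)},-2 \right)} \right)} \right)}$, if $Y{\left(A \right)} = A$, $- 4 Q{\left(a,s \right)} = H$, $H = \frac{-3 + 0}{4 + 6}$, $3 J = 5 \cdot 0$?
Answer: $16$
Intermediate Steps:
$J = 0$ ($J = \frac{5 \cdot 0}{3} = \frac{1}{3} \cdot 0 = 0$)
$H = - \frac{3}{10} \approx -0.3$
$Q{\left(a,s \right)} = \frac{3}{40}$ ($Q{\left(a,s \right)} = \left(- \frac{1}{4}\right) \left(- \frac{3}{10}\right) = \frac{3}{40}$)
$K{\left(N,o \right)} = 3 + o$
$F{\left(p \right)} = 4$ ($F{\left(p \right)} = 0 - -4 = 0 + 4 = 4$)
$F^{2}{\left(Y{\left(K{\left(Q{\left(4,6 \right)},-2 \right)} \right)} \right)} = 4^{2} = 16$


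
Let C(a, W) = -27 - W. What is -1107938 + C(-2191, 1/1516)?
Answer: -1679674941/1516 ≈ -1.1080e+6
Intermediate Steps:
-1107938 + C(-2191, 1/1516) = -1107938 + (-27 - 1/1516) = -1107938 - 40933/1516 = -1679674941/1516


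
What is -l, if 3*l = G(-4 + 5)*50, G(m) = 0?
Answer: 0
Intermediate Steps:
l = 0 (l = (0*50)/3 = (⅓)*0 = 0)
-l = -1*0 = 0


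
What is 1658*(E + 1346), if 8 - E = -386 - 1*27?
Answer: 2929686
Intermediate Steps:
E = 421 (E = 8 - (-386 - 1*27) = 8 - (-386 - 27) = 8 - 1*(-413) = 8 + 413 = 421)
1658*(E + 1346) = 1658*(421 + 1346) = 1658*1767 = 2929686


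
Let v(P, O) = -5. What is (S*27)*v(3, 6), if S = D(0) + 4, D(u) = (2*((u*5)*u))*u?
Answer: -540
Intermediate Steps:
D(u) = 10*u³ (D(u) = (2*((5*u)*u))*u = (2*(5*u²))*u = (10*u²)*u = 10*u³)
S = 4 (S = 10*0³ + 4 = 10*0 + 4 = 0 + 4 = 4)
(S*27)*v(3, 6) = (4*27)*(-5) = 108*(-5) = -540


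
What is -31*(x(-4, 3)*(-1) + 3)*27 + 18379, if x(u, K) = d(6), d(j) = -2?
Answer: 14194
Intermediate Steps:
x(u, K) = -2
-31*(x(-4, 3)*(-1) + 3)*27 + 18379 = -31*(-2*(-1) + 3)*27 + 18379 = -31*(2 + 3)*27 + 18379 = -31*5*27 + 18379 = -155*27 + 18379 = -4185 + 18379 = 14194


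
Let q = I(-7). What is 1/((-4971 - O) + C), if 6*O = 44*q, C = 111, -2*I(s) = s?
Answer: -3/14657 ≈ -0.00020468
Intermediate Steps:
I(s) = -s/2
q = 7/2 (q = -½*(-7) = 7/2 ≈ 3.5000)
O = 77/3 (O = (44*(7/2))/6 = (⅙)*154 = 77/3 ≈ 25.667)
1/((-4971 - O) + C) = 1/((-4971 - 1*77/3) + 111) = 1/((-4971 - 77/3) + 111) = 1/(-14990/3 + 111) = 1/(-14657/3) = -3/14657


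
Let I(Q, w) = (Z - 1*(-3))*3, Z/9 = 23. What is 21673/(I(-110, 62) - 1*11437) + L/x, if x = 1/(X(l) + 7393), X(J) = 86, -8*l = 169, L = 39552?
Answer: 3196812250583/10807 ≈ 2.9581e+8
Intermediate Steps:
Z = 207 (Z = 9*23 = 207)
l = -169/8 (l = -⅛*169 = -169/8 ≈ -21.125)
I(Q, w) = 630 (I(Q, w) = (207 - 1*(-3))*3 = (207 + 3)*3 = 210*3 = 630)
x = 1/7479 (x = 1/(86 + 7393) = 1/7479 ≈ 0.00013371)
21673/(I(-110, 62) - 1*11437) + L/x = 21673/(630 - 1*11437) + 39552/(1/7479) = 21673/(630 - 11437) + 39552*7479 = 21673/(-10807) + 295809408 = 21673*(-1/10807) + 295809408 = -21673/10807 + 295809408 = 3196812250583/10807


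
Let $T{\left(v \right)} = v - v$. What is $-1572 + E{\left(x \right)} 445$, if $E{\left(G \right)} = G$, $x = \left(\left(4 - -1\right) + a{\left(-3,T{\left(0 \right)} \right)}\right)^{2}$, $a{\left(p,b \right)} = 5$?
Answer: $42928$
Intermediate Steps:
$T{\left(v \right)} = 0$
$x = 100$ ($x = \left(\left(4 - -1\right) + 5\right)^{2} = \left(\left(4 + 1\right) + 5\right)^{2} = \left(5 + 5\right)^{2} = 10^{2} = 100$)
$-1572 + E{\left(x \right)} 445 = -1572 + 100 \cdot 445 = -1572 + 44500 = 42928$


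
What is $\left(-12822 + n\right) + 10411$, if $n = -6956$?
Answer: $-9367$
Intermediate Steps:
$\left(-12822 + n\right) + 10411 = \left(-12822 - 6956\right) + 10411 = -19778 + 10411 = -9367$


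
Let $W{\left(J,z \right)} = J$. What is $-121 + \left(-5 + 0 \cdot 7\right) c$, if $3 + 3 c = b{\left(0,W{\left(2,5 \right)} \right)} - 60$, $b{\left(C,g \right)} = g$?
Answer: $- \frac{58}{3} \approx -19.333$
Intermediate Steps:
$c = - \frac{61}{3}$ ($c = -1 + \frac{2 - 60}{3} = -1 + \frac{1}{3} \left(-58\right) = -1 - \frac{58}{3} = - \frac{61}{3} \approx -20.333$)
$-121 + \left(-5 + 0 \cdot 7\right) c = -121 + \left(-5 + 0 \cdot 7\right) \left(- \frac{61}{3}\right) = -121 + \left(-5 + 0\right) \left(- \frac{61}{3}\right) = -121 - - \frac{305}{3} = -121 + \frac{305}{3} = - \frac{58}{3}$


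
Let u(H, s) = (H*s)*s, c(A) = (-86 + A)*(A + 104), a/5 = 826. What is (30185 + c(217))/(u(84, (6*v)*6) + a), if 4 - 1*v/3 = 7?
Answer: 36118/4411057 ≈ 0.0081881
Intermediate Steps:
a = 4130 (a = 5*826 = 4130)
v = -9 (v = 12 - 3*7 = 12 - 21 = -9)
c(A) = (-86 + A)*(104 + A)
u(H, s) = H*s**2
(30185 + c(217))/(u(84, (6*v)*6) + a) = (30185 + (-8944 + 217**2 + 18*217))/(84*((6*(-9))*6)**2 + 4130) = (30185 + (-8944 + 47089 + 3906))/(84*(-54*6)**2 + 4130) = (30185 + 42051)/(84*(-324)**2 + 4130) = 72236/(84*104976 + 4130) = 72236/(8817984 + 4130) = 72236/8822114 = 72236*(1/8822114) = 36118/4411057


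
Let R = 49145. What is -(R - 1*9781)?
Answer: -39364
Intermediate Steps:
-(R - 1*9781) = -(49145 - 1*9781) = -(49145 - 9781) = -1*39364 = -39364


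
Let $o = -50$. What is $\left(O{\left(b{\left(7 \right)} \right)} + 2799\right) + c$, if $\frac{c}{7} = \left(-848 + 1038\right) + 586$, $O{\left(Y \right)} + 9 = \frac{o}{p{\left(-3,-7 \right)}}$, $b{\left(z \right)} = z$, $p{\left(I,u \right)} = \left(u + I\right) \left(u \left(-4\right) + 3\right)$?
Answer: $\frac{254887}{31} \approx 8222.2$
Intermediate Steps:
$p{\left(I,u \right)} = \left(3 - 4 u\right) \left(I + u\right)$ ($p{\left(I,u \right)} = \left(I + u\right) \left(- 4 u + 3\right) = \left(I + u\right) \left(3 - 4 u\right) = \left(3 - 4 u\right) \left(I + u\right)$)
$O{\left(Y \right)} = - \frac{274}{31}$ ($O{\left(Y \right)} = -9 - \frac{50}{- 4 \left(-7\right)^{2} + 3 \left(-3\right) + 3 \left(-7\right) - \left(-12\right) \left(-7\right)} = -9 - \frac{50}{\left(-4\right) 49 - 9 - 21 - 84} = -9 - \frac{50}{-196 - 9 - 21 - 84} = -9 - \frac{50}{-310} = -9 - - \frac{5}{31} = -9 + \frac{5}{31} = - \frac{274}{31}$)
$c = 5432$ ($c = 7 \left(\left(-848 + 1038\right) + 586\right) = 7 \left(190 + 586\right) = 7 \cdot 776 = 5432$)
$\left(O{\left(b{\left(7 \right)} \right)} + 2799\right) + c = \left(- \frac{274}{31} + 2799\right) + 5432 = \frac{86495}{31} + 5432 = \frac{254887}{31}$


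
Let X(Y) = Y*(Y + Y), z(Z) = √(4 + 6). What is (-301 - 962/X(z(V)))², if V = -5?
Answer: 12187081/100 ≈ 1.2187e+5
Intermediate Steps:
z(Z) = √10
X(Y) = 2*Y² (X(Y) = Y*(2*Y) = 2*Y²)
(-301 - 962/X(z(V)))² = (-301 - 962/(2*(√10)²))² = (-301 - 962/(2*10))² = (-301 - 962/20)² = (-301 - 962*1/20)² = (-301 - 481/10)² = (-3491/10)² = 12187081/100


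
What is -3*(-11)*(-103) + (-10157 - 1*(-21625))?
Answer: 8069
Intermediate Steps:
-3*(-11)*(-103) + (-10157 - 1*(-21625)) = 33*(-103) + (-10157 + 21625) = -3399 + 11468 = 8069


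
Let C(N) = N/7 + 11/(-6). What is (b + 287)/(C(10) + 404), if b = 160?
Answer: 18774/16951 ≈ 1.1075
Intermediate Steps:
C(N) = -11/6 + N/7 (C(N) = N*(⅐) + 11*(-⅙) = N/7 - 11/6 = -11/6 + N/7)
(b + 287)/(C(10) + 404) = (160 + 287)/((-11/6 + (⅐)*10) + 404) = 447/((-11/6 + 10/7) + 404) = 447/(-17/42 + 404) = 447/(16951/42) = 447*(42/16951) = 18774/16951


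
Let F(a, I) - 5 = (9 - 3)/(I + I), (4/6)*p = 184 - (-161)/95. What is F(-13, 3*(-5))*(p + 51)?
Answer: 751356/475 ≈ 1581.8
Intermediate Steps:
p = 52923/190 (p = 3*(184 - (-161)/95)/2 = 3*(184 - 1*(-161/95))/2 = 3*(184 + 161/95)/2 = (3/2)*(17641/95) = 52923/190 ≈ 278.54)
F(a, I) = 5 + 3/I (F(a, I) = 5 + (9 - 3)/(I + I) = 5 + 6/((2*I)) = 5 + 6*(1/(2*I)) = 5 + 3/I)
F(-13, 3*(-5))*(p + 51) = (5 + 3/((3*(-5))))*(52923/190 + 51) = (5 + 3/(-15))*(62613/190) = (5 + 3*(-1/15))*(62613/190) = (5 - 1/5)*(62613/190) = (24/5)*(62613/190) = 751356/475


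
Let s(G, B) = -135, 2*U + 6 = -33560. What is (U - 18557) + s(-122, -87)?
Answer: -35475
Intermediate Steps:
U = -16783 (U = -3 + (1/2)*(-33560) = -3 - 16780 = -16783)
(U - 18557) + s(-122, -87) = (-16783 - 18557) - 135 = -35340 - 135 = -35475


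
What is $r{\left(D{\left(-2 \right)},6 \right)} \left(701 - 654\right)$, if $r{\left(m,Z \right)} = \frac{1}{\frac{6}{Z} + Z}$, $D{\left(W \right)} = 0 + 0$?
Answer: $\frac{47}{7} \approx 6.7143$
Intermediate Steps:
$D{\left(W \right)} = 0$
$r{\left(m,Z \right)} = \frac{1}{Z + \frac{6}{Z}}$
$r{\left(D{\left(-2 \right)},6 \right)} \left(701 - 654\right) = \frac{6}{6 + 6^{2}} \left(701 - 654\right) = \frac{6}{6 + 36} \left(701 - 654\right) = \frac{6}{42} \cdot 47 = 6 \cdot \frac{1}{42} \cdot 47 = \frac{1}{7} \cdot 47 = \frac{47}{7}$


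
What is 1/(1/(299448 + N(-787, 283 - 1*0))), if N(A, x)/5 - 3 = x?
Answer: 300878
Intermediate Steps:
N(A, x) = 15 + 5*x
1/(1/(299448 + N(-787, 283 - 1*0))) = 1/(1/(299448 + (15 + 5*(283 - 1*0)))) = 1/(1/(299448 + (15 + 5*(283 + 0)))) = 1/(1/(299448 + (15 + 5*283))) = 1/(1/(299448 + (15 + 1415))) = 1/(1/(299448 + 1430)) = 1/(1/300878) = 300878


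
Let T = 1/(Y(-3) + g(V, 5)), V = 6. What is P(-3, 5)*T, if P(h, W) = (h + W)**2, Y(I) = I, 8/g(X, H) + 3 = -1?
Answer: -4/5 ≈ -0.80000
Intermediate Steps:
g(X, H) = -2 (g(X, H) = 8/(-3 - 1) = 8/(-4) = 8*(-1/4) = -2)
P(h, W) = (W + h)**2
T = -1/5 (T = 1/(-3 - 2) = 1/(-5) = -1/5 ≈ -0.20000)
P(-3, 5)*T = (5 - 3)**2*(-1/5) = 2**2*(-1/5) = 4*(-1/5) = -4/5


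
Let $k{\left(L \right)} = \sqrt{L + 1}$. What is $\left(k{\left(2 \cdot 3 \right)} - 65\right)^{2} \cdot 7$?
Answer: $29624 - 910 \sqrt{7} \approx 27216.0$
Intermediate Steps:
$k{\left(L \right)} = \sqrt{1 + L}$
$\left(k{\left(2 \cdot 3 \right)} - 65\right)^{2} \cdot 7 = \left(\sqrt{1 + 2 \cdot 3} - 65\right)^{2} \cdot 7 = \left(\sqrt{1 + 6} - 65\right)^{2} \cdot 7 = \left(\sqrt{7} - 65\right)^{2} \cdot 7 = \left(-65 + \sqrt{7}\right)^{2} \cdot 7 = 7 \left(-65 + \sqrt{7}\right)^{2}$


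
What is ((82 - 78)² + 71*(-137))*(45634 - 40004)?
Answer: -54672930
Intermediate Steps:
((82 - 78)² + 71*(-137))*(45634 - 40004) = (4² - 9727)*5630 = (16 - 9727)*5630 = -9711*5630 = -54672930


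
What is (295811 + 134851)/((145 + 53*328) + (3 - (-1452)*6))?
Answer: 71777/4374 ≈ 16.410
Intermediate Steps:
(295811 + 134851)/((145 + 53*328) + (3 - (-1452)*6)) = 430662/((145 + 17384) + (3 - 132*(-66))) = 430662/(17529 + (3 + 8712)) = 430662/(17529 + 8715) = 430662/26244 = 430662*(1/26244) = 71777/4374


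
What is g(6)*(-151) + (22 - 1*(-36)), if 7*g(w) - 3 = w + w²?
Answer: -6389/7 ≈ -912.71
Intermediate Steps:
g(w) = 3/7 + w/7 + w²/7 (g(w) = 3/7 + (w + w²)/7 = 3/7 + (w/7 + w²/7) = 3/7 + w/7 + w²/7)
g(6)*(-151) + (22 - 1*(-36)) = (3/7 + (⅐)*6 + (⅐)*6²)*(-151) + (22 - 1*(-36)) = (3/7 + 6/7 + (⅐)*36)*(-151) + (22 + 36) = (3/7 + 6/7 + 36/7)*(-151) + 58 = (45/7)*(-151) + 58 = -6795/7 + 58 = -6389/7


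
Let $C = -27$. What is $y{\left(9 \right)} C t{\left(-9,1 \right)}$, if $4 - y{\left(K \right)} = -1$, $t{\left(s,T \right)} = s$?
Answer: $1215$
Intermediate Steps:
$y{\left(K \right)} = 5$ ($y{\left(K \right)} = 4 - -1 = 4 + 1 = 5$)
$y{\left(9 \right)} C t{\left(-9,1 \right)} = 5 \left(-27\right) \left(-9\right) = \left(-135\right) \left(-9\right) = 1215$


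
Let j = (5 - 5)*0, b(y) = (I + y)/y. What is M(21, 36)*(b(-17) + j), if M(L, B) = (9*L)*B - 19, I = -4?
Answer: 142485/17 ≈ 8381.5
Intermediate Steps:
M(L, B) = -19 + 9*B*L (M(L, B) = 9*B*L - 19 = -19 + 9*B*L)
b(y) = (-4 + y)/y
j = 0 (j = 0*0 = 0)
M(21, 36)*(b(-17) + j) = (-19 + 9*36*21)*((-4 - 17)/(-17) + 0) = (-19 + 6804)*(-1/17*(-21) + 0) = 6785*(21/17 + 0) = 6785*(21/17) = 142485/17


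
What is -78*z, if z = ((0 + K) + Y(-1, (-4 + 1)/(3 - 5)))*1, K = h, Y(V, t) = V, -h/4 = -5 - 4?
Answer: -2730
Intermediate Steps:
h = 36 (h = -4*(-5 - 4) = -4*(-9) = 36)
K = 36
z = 35 (z = ((0 + 36) - 1)*1 = (36 - 1)*1 = 35*1 = 35)
-78*z = -78*35 = -2730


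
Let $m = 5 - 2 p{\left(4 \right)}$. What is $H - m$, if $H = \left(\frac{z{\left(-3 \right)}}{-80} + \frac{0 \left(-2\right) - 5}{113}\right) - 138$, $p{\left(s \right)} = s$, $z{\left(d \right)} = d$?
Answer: $- \frac{1220461}{9040} \approx -135.01$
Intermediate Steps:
$H = - \frac{1247581}{9040}$ ($H = \left(- \frac{3}{-80} + \frac{0 \left(-2\right) - 5}{113}\right) - 138 = \left(\left(-3\right) \left(- \frac{1}{80}\right) + \left(0 - 5\right) \frac{1}{113}\right) - 138 = \left(\frac{3}{80} - \frac{5}{113}\right) - 138 = - \frac{61}{9040} - 138 = - \frac{1247581}{9040} \approx -138.01$)
$m = -3$ ($m = 5 - 8 = -3$)
$H - m = - \frac{1247581}{9040} - -3 = - \frac{1247581}{9040} + 3 = - \frac{1220461}{9040}$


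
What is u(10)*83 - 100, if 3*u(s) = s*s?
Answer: 8000/3 ≈ 2666.7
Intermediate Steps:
u(s) = s**2/3 (u(s) = (s*s)/3 = s**2/3)
u(10)*83 - 100 = ((1/3)*10**2)*83 - 100 = ((1/3)*100)*83 - 100 = (100/3)*83 - 100 = 8300/3 - 100 = 8000/3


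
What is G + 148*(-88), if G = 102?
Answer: -12922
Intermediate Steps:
G + 148*(-88) = 102 + 148*(-88) = 102 - 13024 = -12922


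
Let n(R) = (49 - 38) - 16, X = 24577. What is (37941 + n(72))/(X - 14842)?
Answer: 37936/9735 ≈ 3.8969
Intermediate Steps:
n(R) = -5 (n(R) = 11 - 16 = -5)
(37941 + n(72))/(X - 14842) = (37941 - 5)/(24577 - 14842) = 37936/9735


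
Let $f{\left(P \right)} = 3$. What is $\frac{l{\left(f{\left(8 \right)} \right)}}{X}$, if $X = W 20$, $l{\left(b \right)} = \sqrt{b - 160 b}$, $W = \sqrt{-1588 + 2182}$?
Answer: $\frac{i \sqrt{3498}}{1320} \approx 0.044806 i$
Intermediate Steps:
$W = 3 \sqrt{66}$ ($W = \sqrt{594} = 3 \sqrt{66} \approx 24.372$)
$l{\left(b \right)} = \sqrt{159} \sqrt{- b}$ ($l{\left(b \right)} = \sqrt{- 159 b} = \sqrt{159} \sqrt{- b}$)
$X = 60 \sqrt{66}$ ($X = 3 \sqrt{66} \cdot 20 = 60 \sqrt{66} \approx 487.44$)
$\frac{l{\left(f{\left(8 \right)} \right)}}{X} = \frac{\sqrt{159} \sqrt{\left(-1\right) 3}}{60 \sqrt{66}} = \sqrt{159} \sqrt{-3} \frac{\sqrt{66}}{3960} = \sqrt{159} i \sqrt{3} \frac{\sqrt{66}}{3960} = 3 i \sqrt{53} \frac{\sqrt{66}}{3960} = \frac{i \sqrt{3498}}{1320}$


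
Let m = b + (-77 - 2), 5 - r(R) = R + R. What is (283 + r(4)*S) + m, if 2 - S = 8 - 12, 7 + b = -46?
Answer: 133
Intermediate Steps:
b = -53 (b = -7 - 46 = -53)
r(R) = 5 - 2*R (r(R) = 5 - (R + R) = 5 - 2*R)
m = -132 (m = -53 + (-77 - 2) = -53 - 79 = -132)
S = 6 (S = 2 - (8 - 12) = 2 - 1*(-4) = 2 + 4 = 6)
(283 + r(4)*S) + m = (283 + (5 - 2*4)*6) - 132 = (283 + (5 - 8)*6) - 132 = (283 - 3*6) - 132 = (283 - 18) - 132 = 265 - 132 = 133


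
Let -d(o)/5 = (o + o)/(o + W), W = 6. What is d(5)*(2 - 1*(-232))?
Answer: -11700/11 ≈ -1063.6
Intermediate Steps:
d(o) = -10*o/(6 + o) (d(o) = -5*(o + o)/(o + 6) = -5*2*o/(6 + o) = -10*o/(6 + o))
d(5)*(2 - 1*(-232)) = (-10*5/(6 + 5))*(2 - 1*(-232)) = (-10*5/11)*(2 + 232) = -10*5*1/11*234 = -50/11*234 = -11700/11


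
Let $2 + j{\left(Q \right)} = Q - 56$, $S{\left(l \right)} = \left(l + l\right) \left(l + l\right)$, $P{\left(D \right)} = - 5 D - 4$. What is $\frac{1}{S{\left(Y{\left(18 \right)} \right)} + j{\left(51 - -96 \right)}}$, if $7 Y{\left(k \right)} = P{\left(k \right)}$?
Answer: $\frac{49}{39705} \approx 0.0012341$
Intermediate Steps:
$P{\left(D \right)} = -4 - 5 D$
$Y{\left(k \right)} = - \frac{4}{7} - \frac{5 k}{7}$ ($Y{\left(k \right)} = \frac{-4 - 5 k}{7} = - \frac{4}{7} - \frac{5 k}{7}$)
$S{\left(l \right)} = 4 l^{2}$ ($S{\left(l \right)} = 2 l 2 l = 4 l^{2}$)
$j{\left(Q \right)} = -58 + Q$ ($j{\left(Q \right)} = -2 + \left(Q - 56\right) = -2 + \left(-56 + Q\right) = -58 + Q$)
$\frac{1}{S{\left(Y{\left(18 \right)} \right)} + j{\left(51 - -96 \right)}} = \frac{1}{4 \left(- \frac{4}{7} - \frac{90}{7}\right)^{2} + \left(-58 + \left(51 - -96\right)\right)} = \frac{1}{4 \left(- \frac{4}{7} - \frac{90}{7}\right)^{2} + \left(-58 + \left(51 + 96\right)\right)} = \frac{1}{4 \left(- \frac{94}{7}\right)^{2} + \left(-58 + 147\right)} = \frac{1}{4 \cdot \frac{8836}{49} + 89} = \frac{1}{\frac{35344}{49} + 89} = \frac{1}{\frac{39705}{49}} = \frac{49}{39705}$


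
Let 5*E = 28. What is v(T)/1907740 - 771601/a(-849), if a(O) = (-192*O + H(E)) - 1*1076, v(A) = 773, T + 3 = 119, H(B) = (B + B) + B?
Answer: -108227125391/22717367920 ≈ -4.7641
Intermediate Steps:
E = 28/5 (E = (⅕)*28 = 28/5 ≈ 5.6000)
H(B) = 3*B (H(B) = 2*B + B = 3*B)
T = 116 (T = -3 + 119 = 116)
a(O) = -5296/5 - 192*O (a(O) = (-192*O + 3*(28/5)) - 1*1076 = (-192*O + 84/5) - 1076 = (84/5 - 192*O) - 1076 = -5296/5 - 192*O)
v(T)/1907740 - 771601/a(-849) = 773/1907740 - 771601/(-5296/5 - 192*(-849)) = 773*(1/1907740) - 771601/(-5296/5 + 163008) = 773/1907740 - 771601/809744/5 = 773/1907740 - 771601*5/809744 = 773/1907740 - 3858005/809744 = -108227125391/22717367920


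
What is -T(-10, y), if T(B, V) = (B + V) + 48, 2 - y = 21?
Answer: -19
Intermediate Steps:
y = -19 (y = 2 - 1*21 = 2 - 21 = -19)
T(B, V) = 48 + B + V
-T(-10, y) = -(48 - 10 - 19) = -1*19 = -19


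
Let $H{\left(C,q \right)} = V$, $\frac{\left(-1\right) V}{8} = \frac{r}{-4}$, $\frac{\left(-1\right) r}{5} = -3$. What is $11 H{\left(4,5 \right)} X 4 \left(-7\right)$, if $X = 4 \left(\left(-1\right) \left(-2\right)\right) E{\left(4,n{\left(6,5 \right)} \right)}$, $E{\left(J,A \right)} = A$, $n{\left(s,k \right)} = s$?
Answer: $-443520$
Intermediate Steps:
$r = 15$ ($r = \left(-5\right) \left(-3\right) = 15$)
$V = 30$ ($V = - 8 \frac{15}{-4} = - 8 \cdot 15 \left(- \frac{1}{4}\right) = \left(-8\right) \left(- \frac{15}{4}\right) = 30$)
$X = 48$ ($X = 4 \left(\left(-1\right) \left(-2\right)\right) 6 = 4 \cdot 2 \cdot 6 = 8 \cdot 6 = 48$)
$H{\left(C,q \right)} = 30$
$11 H{\left(4,5 \right)} X 4 \left(-7\right) = 11 \cdot 30 \cdot 48 \cdot 4 \left(-7\right) = 11 \cdot 1440 \cdot 4 \left(-7\right) = 11 \cdot 5760 \left(-7\right) = 63360 \left(-7\right) = -443520$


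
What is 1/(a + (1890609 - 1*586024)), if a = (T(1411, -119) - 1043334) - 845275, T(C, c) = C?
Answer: -1/582613 ≈ -1.7164e-6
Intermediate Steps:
a = -1887198 (a = (1411 - 1043334) - 845275 = -1041923 - 845275 = -1887198)
1/(a + (1890609 - 1*586024)) = 1/(-1887198 + (1890609 - 1*586024)) = 1/(-1887198 + (1890609 - 586024)) = 1/(-1887198 + 1304585) = 1/(-582613) = -1/582613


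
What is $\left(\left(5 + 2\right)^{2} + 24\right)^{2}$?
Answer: $5329$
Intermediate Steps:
$\left(\left(5 + 2\right)^{2} + 24\right)^{2} = \left(7^{2} + 24\right)^{2} = \left(49 + 24\right)^{2} = 73^{2} = 5329$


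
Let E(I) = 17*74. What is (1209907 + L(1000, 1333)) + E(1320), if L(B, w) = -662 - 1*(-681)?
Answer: 1211184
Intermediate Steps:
L(B, w) = 19 (L(B, w) = -662 + 681 = 19)
E(I) = 1258
(1209907 + L(1000, 1333)) + E(1320) = (1209907 + 19) + 1258 = 1209926 + 1258 = 1211184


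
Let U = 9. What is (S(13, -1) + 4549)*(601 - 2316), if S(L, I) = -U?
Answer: -7786100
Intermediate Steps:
S(L, I) = -9 (S(L, I) = -1*9 = -9)
(S(13, -1) + 4549)*(601 - 2316) = (-9 + 4549)*(601 - 2316) = 4540*(-1715) = -7786100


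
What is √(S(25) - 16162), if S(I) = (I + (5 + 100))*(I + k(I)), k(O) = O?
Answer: I*√9662 ≈ 98.295*I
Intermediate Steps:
S(I) = 2*I*(105 + I) (S(I) = (I + (5 + 100))*(I + I) = (I + 105)*(2*I) = (105 + I)*(2*I) = 2*I*(105 + I))
√(S(25) - 16162) = √(2*25*(105 + 25) - 16162) = √(2*25*130 - 16162) = √(6500 - 16162) = √(-9662) = I*√9662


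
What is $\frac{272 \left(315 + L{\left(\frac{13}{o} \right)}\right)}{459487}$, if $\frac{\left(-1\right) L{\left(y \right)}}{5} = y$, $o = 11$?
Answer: $\frac{924800}{5054357} \approx 0.18297$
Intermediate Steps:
$L{\left(y \right)} = - 5 y$
$\frac{272 \left(315 + L{\left(\frac{13}{o} \right)}\right)}{459487} = \frac{272 \left(315 - 5 \cdot \frac{13}{11}\right)}{459487} = 272 \left(315 - 5 \cdot 13 \cdot \frac{1}{11}\right) \frac{1}{459487} = 272 \left(315 - \frac{65}{11}\right) \frac{1}{459487} = 272 \cdot \frac{3400}{11} \cdot \frac{1}{459487} = \frac{924800}{11} \cdot \frac{1}{459487} = \frac{924800}{5054357}$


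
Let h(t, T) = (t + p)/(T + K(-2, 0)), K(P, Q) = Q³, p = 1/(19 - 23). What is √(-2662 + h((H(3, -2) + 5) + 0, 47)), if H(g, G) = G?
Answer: 3*I*√2613435/94 ≈ 51.594*I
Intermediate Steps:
p = -¼ (p = 1/(-4) = -¼ ≈ -0.25000)
h(t, T) = (-¼ + t)/T (h(t, T) = (t - ¼)/(T + 0³) = (-¼ + t)/(T + 0) = (-¼ + t)/T)
√(-2662 + h((H(3, -2) + 5) + 0, 47)) = √(-2662 + (-¼ + ((-2 + 5) + 0))/47) = √(-2662 + (-¼ + (3 + 0))/47) = √(-2662 + (-¼ + 3)/47) = √(-2662 + (1/47)*(11/4)) = √(-2662 + 11/188) = √(-500445/188) = 3*I*√2613435/94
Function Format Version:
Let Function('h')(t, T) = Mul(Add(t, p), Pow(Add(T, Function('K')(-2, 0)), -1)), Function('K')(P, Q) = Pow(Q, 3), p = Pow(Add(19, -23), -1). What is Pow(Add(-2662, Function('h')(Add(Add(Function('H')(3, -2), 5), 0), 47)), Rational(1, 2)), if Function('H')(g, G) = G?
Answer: Mul(Rational(3, 94), I, Pow(2613435, Rational(1, 2))) ≈ Mul(51.594, I)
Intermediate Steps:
p = Rational(-1, 4) (p = Pow(-4, -1) = Rational(-1, 4) ≈ -0.25000)
Function('h')(t, T) = Mul(Pow(T, -1), Add(Rational(-1, 4), t)) (Function('h')(t, T) = Mul(Add(t, Rational(-1, 4)), Pow(Add(T, Pow(0, 3)), -1)) = Mul(Add(Rational(-1, 4), t), Pow(Add(T, 0), -1)) = Mul(Add(Rational(-1, 4), t), Pow(T, -1)) = Mul(Pow(T, -1), Add(Rational(-1, 4), t)))
Pow(Add(-2662, Function('h')(Add(Add(Function('H')(3, -2), 5), 0), 47)), Rational(1, 2)) = Pow(Add(-2662, Mul(Pow(47, -1), Add(Rational(-1, 4), Add(Add(-2, 5), 0)))), Rational(1, 2)) = Pow(Add(-2662, Mul(Rational(1, 47), Add(Rational(-1, 4), Add(3, 0)))), Rational(1, 2)) = Pow(Add(-2662, Mul(Rational(1, 47), Add(Rational(-1, 4), 3))), Rational(1, 2)) = Pow(Add(-2662, Mul(Rational(1, 47), Rational(11, 4))), Rational(1, 2)) = Pow(Add(-2662, Rational(11, 188)), Rational(1, 2)) = Pow(Rational(-500445, 188), Rational(1, 2)) = Mul(Rational(3, 94), I, Pow(2613435, Rational(1, 2)))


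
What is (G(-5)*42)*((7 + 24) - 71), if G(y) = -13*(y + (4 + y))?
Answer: -131040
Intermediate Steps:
G(y) = -52 - 26*y (G(y) = -13*(4 + 2*y) = -52 - 26*y)
(G(-5)*42)*((7 + 24) - 71) = ((-52 - 26*(-5))*42)*((7 + 24) - 71) = ((-52 + 130)*42)*(31 - 71) = (78*42)*(-40) = 3276*(-40) = -131040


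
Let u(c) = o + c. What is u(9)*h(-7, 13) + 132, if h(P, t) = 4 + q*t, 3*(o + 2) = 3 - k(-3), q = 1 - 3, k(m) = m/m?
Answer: -110/3 ≈ -36.667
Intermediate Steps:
k(m) = 1
q = -2
o = -4/3 (o = -2 + (3 - 1*1)/3 = -2 + (3 - 1)/3 = -2 + (⅓)*2 = -2 + ⅔ = -4/3 ≈ -1.3333)
h(P, t) = 4 - 2*t
u(c) = -4/3 + c
u(9)*h(-7, 13) + 132 = (-4/3 + 9)*(4 - 2*13) + 132 = 23*(4 - 26)/3 + 132 = (23/3)*(-22) + 132 = -506/3 + 132 = -110/3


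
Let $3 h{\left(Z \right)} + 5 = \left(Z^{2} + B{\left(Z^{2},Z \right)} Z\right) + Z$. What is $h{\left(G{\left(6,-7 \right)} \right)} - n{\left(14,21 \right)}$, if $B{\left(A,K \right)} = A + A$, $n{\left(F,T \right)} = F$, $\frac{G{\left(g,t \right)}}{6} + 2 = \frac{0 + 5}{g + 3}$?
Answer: $- \frac{34627}{81} \approx -427.49$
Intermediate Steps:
$G{\left(g,t \right)} = -12 + \frac{30}{3 + g}$ ($G{\left(g,t \right)} = -12 + 6 \frac{0 + 5}{g + 3} = -12 + 6 \frac{5}{3 + g} = -12 + \frac{30}{3 + g}$)
$B{\left(A,K \right)} = 2 A$
$h{\left(Z \right)} = - \frac{5}{3} + \frac{Z}{3} + \frac{Z^{2}}{3} + \frac{2 Z^{3}}{3}$ ($h{\left(Z \right)} = - \frac{5}{3} + \frac{\left(Z^{2} + 2 Z^{2} Z\right) + Z}{3} = - \frac{5}{3} + \frac{\left(Z^{2} + 2 Z^{3}\right) + Z}{3} = - \frac{5}{3} + \frac{Z + Z^{2} + 2 Z^{3}}{3} = - \frac{5}{3} + \left(\frac{Z}{3} + \frac{Z^{2}}{3} + \frac{2 Z^{3}}{3}\right) = - \frac{5}{3} + \frac{Z}{3} + \frac{Z^{2}}{3} + \frac{2 Z^{3}}{3}$)
$h{\left(G{\left(6,-7 \right)} \right)} - n{\left(14,21 \right)} = \left(- \frac{5}{3} + \frac{6 \frac{1}{3 + 6} \left(-1 - 12\right)}{3} + \frac{\left(\frac{6 \left(-1 - 12\right)}{3 + 6}\right)^{2}}{3} + \frac{2 \left(\frac{6 \left(-1 - 12\right)}{3 + 6}\right)^{3}}{3}\right) - 14 = \left(- \frac{5}{3} + \frac{6 \cdot \frac{1}{9} \left(-1 - 12\right)}{3} + \frac{\left(\frac{6 \left(-1 - 12\right)}{9}\right)^{2}}{3} + \frac{2 \left(\frac{6 \left(-1 - 12\right)}{9}\right)^{3}}{3}\right) - 14 = \left(- \frac{5}{3} + \frac{6 \cdot \frac{1}{9} \left(-13\right)}{3} + \frac{\left(6 \cdot \frac{1}{9} \left(-13\right)\right)^{2}}{3} + \frac{2 \left(6 \cdot \frac{1}{9} \left(-13\right)\right)^{3}}{3}\right) - 14 = \left(- \frac{5}{3} + \frac{1}{3} \left(- \frac{26}{3}\right) + \frac{\left(- \frac{26}{3}\right)^{2}}{3} + \frac{2 \left(- \frac{26}{3}\right)^{3}}{3}\right) - 14 = \left(- \frac{5}{3} - \frac{26}{9} + \frac{1}{3} \cdot \frac{676}{9} + \frac{2}{3} \left(- \frac{17576}{27}\right)\right) - 14 = \left(- \frac{5}{3} - \frac{26}{9} + \frac{676}{27} - \frac{35152}{81}\right) - 14 = - \frac{33493}{81} - 14 = - \frac{34627}{81}$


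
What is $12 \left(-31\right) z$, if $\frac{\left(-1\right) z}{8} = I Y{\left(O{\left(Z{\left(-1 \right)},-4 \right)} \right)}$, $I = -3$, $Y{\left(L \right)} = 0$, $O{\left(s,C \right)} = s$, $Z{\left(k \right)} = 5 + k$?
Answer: $0$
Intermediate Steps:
$z = 0$ ($z = - 8 \left(\left(-3\right) 0\right) = \left(-8\right) 0 = 0$)
$12 \left(-31\right) z = 12 \left(-31\right) 0 = \left(-372\right) 0 = 0$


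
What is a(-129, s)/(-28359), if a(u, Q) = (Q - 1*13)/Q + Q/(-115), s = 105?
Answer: 89/68486985 ≈ 1.2995e-6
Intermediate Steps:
a(u, Q) = -Q/115 + (-13 + Q)/Q (a(u, Q) = (Q - 13)/Q + Q*(-1/115) = (-13 + Q)/Q - Q/115 = -Q/115 + (-13 + Q)/Q)
a(-129, s)/(-28359) = (1 - 13/105 - 1/115*105)/(-28359) = (1 - 13*1/105 - 21/23)*(-1/28359) = (1 - 13/105 - 21/23)*(-1/28359) = -89/2415*(-1/28359) = 89/68486985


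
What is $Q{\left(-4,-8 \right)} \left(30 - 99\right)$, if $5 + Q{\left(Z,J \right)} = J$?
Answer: $897$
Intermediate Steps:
$Q{\left(Z,J \right)} = -5 + J$
$Q{\left(-4,-8 \right)} \left(30 - 99\right) = \left(-5 - 8\right) \left(30 - 99\right) = \left(-13\right) \left(-69\right) = 897$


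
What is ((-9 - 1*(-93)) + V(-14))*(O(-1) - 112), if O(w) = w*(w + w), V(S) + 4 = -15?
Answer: -7150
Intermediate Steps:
V(S) = -19 (V(S) = -4 - 15 = -19)
O(w) = 2*w² (O(w) = w*(2*w) = 2*w²)
((-9 - 1*(-93)) + V(-14))*(O(-1) - 112) = ((-9 - 1*(-93)) - 19)*(2*(-1)² - 112) = ((-9 + 93) - 19)*(2*1 - 112) = (84 - 19)*(2 - 112) = 65*(-110) = -7150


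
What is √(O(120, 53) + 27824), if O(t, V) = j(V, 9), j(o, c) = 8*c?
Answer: 2*√6974 ≈ 167.02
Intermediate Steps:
O(t, V) = 72 (O(t, V) = 8*9 = 72)
√(O(120, 53) + 27824) = √(72 + 27824) = √27896 = 2*√6974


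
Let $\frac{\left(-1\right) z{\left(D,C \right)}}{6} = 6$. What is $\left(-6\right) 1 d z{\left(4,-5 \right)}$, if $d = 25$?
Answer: $5400$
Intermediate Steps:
$z{\left(D,C \right)} = -36$ ($z{\left(D,C \right)} = \left(-6\right) 6 = -36$)
$\left(-6\right) 1 d z{\left(4,-5 \right)} = \left(-6\right) 1 \cdot 25 \left(-36\right) = \left(-6\right) 25 \left(-36\right) = \left(-150\right) \left(-36\right) = 5400$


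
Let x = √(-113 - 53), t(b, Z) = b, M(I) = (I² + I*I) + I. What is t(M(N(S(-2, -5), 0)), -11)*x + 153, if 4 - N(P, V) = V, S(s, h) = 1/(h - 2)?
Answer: 153 + 36*I*√166 ≈ 153.0 + 463.83*I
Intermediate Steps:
S(s, h) = 1/(-2 + h)
N(P, V) = 4 - V
M(I) = I + 2*I² (M(I) = (I² + I²) + I = 2*I² + I = I + 2*I²)
x = I*√166 (x = √(-166) = I*√166 ≈ 12.884*I)
t(M(N(S(-2, -5), 0)), -11)*x + 153 = ((4 - 1*0)*(1 + 2*(4 - 1*0)))*(I*√166) + 153 = ((4 + 0)*(1 + 2*(4 + 0)))*(I*√166) + 153 = (4*(1 + 2*4))*(I*√166) + 153 = (4*(1 + 8))*(I*√166) + 153 = (4*9)*(I*√166) + 153 = 36*(I*√166) + 153 = 36*I*√166 + 153 = 153 + 36*I*√166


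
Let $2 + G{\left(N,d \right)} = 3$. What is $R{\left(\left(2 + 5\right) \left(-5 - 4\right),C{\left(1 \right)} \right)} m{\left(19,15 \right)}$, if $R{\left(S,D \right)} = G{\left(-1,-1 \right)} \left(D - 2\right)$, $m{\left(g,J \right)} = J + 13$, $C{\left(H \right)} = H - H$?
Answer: $-56$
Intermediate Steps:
$G{\left(N,d \right)} = 1$ ($G{\left(N,d \right)} = -2 + 3 = 1$)
$C{\left(H \right)} = 0$
$m{\left(g,J \right)} = 13 + J$
$R{\left(S,D \right)} = -2 + D$ ($R{\left(S,D \right)} = 1 \left(D - 2\right) = 1 \left(-2 + D\right) = -2 + D$)
$R{\left(\left(2 + 5\right) \left(-5 - 4\right),C{\left(1 \right)} \right)} m{\left(19,15 \right)} = \left(-2 + 0\right) \left(13 + 15\right) = \left(-2\right) 28 = -56$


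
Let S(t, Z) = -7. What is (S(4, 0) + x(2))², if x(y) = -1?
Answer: 64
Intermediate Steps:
(S(4, 0) + x(2))² = (-7 - 1)² = (-8)² = 64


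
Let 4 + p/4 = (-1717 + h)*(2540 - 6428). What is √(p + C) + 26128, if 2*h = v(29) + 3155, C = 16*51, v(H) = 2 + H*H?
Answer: 26128 + 4*I*√274054 ≈ 26128.0 + 2094.0*I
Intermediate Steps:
v(H) = 2 + H²
C = 816
h = 1999 (h = ((2 + 29²) + 3155)/2 = ((2 + 841) + 3155)/2 = (843 + 3155)/2 = (½)*3998 = 1999)
p = -4385680 (p = -16 + 4*((-1717 + 1999)*(2540 - 6428)) = -16 + 4*(282*(-3888)) = -16 + 4*(-1096416) = -16 - 4385664 = -4385680)
√(p + C) + 26128 = √(-4385680 + 816) + 26128 = √(-4384864) + 26128 = 4*I*√274054 + 26128 = 26128 + 4*I*√274054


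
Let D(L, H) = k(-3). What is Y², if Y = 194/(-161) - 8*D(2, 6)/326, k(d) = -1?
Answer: 959636484/688695049 ≈ 1.3934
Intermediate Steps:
D(L, H) = -1
Y = -30978/26243 (Y = 194/(-161) - 8*(-1)/326 = 194*(-1/161) + 8*(1/326) = -194/161 + 4/163 = -30978/26243 ≈ -1.1804)
Y² = (-30978/26243)² = 959636484/688695049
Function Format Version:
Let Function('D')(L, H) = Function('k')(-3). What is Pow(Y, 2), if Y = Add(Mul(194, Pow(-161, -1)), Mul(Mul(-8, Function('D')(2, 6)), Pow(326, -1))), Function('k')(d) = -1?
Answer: Rational(959636484, 688695049) ≈ 1.3934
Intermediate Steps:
Function('D')(L, H) = -1
Y = Rational(-30978, 26243) (Y = Add(Mul(194, Pow(-161, -1)), Mul(Mul(-8, -1), Pow(326, -1))) = Add(Mul(194, Rational(-1, 161)), Mul(8, Rational(1, 326))) = Add(Rational(-194, 161), Rational(4, 163)) = Rational(-30978, 26243) ≈ -1.1804)
Pow(Y, 2) = Pow(Rational(-30978, 26243), 2) = Rational(959636484, 688695049)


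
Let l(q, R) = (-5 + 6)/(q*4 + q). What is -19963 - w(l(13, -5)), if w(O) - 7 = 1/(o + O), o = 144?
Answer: -186939235/9361 ≈ -19970.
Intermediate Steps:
l(q, R) = 1/(5*q) (l(q, R) = 1/(4*q + q) = 1/(5*q))
w(O) = 7 + 1/(144 + O)
-19963 - w(l(13, -5)) = -19963 - (1009 + 7*((⅕)/13))/(144 + (⅕)/13) = -19963 - (1009 + 7*((⅕)*(1/13)))/(144 + (⅕)*(1/13)) = -19963 - (1009 + 7*(1/65))/(144 + 1/65) = -19963 - (1009 + 7/65)/9361/65 = -19963 - 65*65592/(9361*65) = -19963 - 1*65592/9361 = -19963 - 65592/9361 = -186939235/9361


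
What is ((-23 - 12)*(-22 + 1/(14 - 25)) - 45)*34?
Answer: 272340/11 ≈ 24758.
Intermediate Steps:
((-23 - 12)*(-22 + 1/(14 - 25)) - 45)*34 = (-35*(-22 + 1/(-11)) - 45)*34 = (-35*(-22 - 1/11) - 45)*34 = (-35*(-243/11) - 45)*34 = (8505/11 - 45)*34 = (8010/11)*34 = 272340/11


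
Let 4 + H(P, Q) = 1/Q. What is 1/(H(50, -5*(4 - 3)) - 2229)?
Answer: -5/11166 ≈ -0.00044779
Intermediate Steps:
H(P, Q) = -4 + 1/Q
1/(H(50, -5*(4 - 3)) - 2229) = 1/((-4 + 1/(-5*(4 - 3))) - 2229) = 1/((-4 + 1/(-5*1)) - 2229) = 1/((-4 + 1/(-5)) - 2229) = 1/((-4 - ⅕) - 2229) = 1/(-21/5 - 2229) = 1/(-11166/5) = -5/11166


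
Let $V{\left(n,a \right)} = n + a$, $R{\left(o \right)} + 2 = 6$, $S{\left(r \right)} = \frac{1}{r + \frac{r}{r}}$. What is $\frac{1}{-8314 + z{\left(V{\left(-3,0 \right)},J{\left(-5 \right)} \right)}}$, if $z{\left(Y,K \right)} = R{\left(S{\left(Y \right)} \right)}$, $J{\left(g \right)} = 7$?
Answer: $- \frac{1}{8310} \approx -0.00012034$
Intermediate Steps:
$S{\left(r \right)} = \frac{1}{1 + r}$ ($S{\left(r \right)} = \frac{1}{r + 1} = \frac{1}{1 + r}$)
$R{\left(o \right)} = 4$ ($R{\left(o \right)} = -2 + 6 = 4$)
$V{\left(n,a \right)} = a + n$
$z{\left(Y,K \right)} = 4$
$\frac{1}{-8314 + z{\left(V{\left(-3,0 \right)},J{\left(-5 \right)} \right)}} = \frac{1}{-8314 + 4} = \frac{1}{-8310} = - \frac{1}{8310}$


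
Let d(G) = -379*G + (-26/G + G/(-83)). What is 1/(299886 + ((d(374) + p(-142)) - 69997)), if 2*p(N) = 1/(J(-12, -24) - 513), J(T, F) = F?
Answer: 16669554/1469228210443 ≈ 1.1346e-5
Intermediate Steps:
d(G) = -26/G - 31458*G/83 (d(G) = -379*G + (-26/G + G*(-1/83)) = -379*G + (-26/G - G/83) = -26/G - 31458*G/83)
p(N) = -1/1074 (p(N) = 1/(2*(-24 - 513)) = (½)/(-537) = (½)*(-1/537) = -1/1074)
1/(299886 + ((d(374) + p(-142)) - 69997)) = 1/(299886 + (((-26/374 - 31458/83*374) - 1/1074) - 69997)) = 1/(299886 + (((-26*1/374 - 11765292/83) - 1/1074) - 69997)) = 1/(299886 + (((-13/187 - 11765292/83) - 1/1074) - 69997)) = 1/(299886 + ((-2200110683/15521 - 1/1074) - 69997)) = 1/(299886 + (-2362918889063/16669554 - 69997)) = 1/(299886 - 3529737660401/16669554) = 1/(1469228210443/16669554) = 16669554/1469228210443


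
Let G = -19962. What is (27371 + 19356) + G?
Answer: 26765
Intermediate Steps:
(27371 + 19356) + G = (27371 + 19356) - 19962 = 46727 - 19962 = 26765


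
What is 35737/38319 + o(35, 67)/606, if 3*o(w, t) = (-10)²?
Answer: 11466961/11610657 ≈ 0.98762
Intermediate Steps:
o(w, t) = 100/3 (o(w, t) = (⅓)*(-10)² = (⅓)*100 = 100/3)
35737/38319 + o(35, 67)/606 = 35737/38319 + (100/3)/606 = 35737*(1/38319) + (100/3)*(1/606) = 35737/38319 + 50/909 = 11466961/11610657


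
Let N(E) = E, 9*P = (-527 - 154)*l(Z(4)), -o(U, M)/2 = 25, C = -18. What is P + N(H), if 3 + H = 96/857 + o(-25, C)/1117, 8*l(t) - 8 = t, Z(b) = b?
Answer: -222914913/1914538 ≈ -116.43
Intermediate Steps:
l(t) = 1 + t/8
o(U, M) = -50 (o(U, M) = -2*25 = -50)
P = -227/2 (P = ((-527 - 154)*(1 + (⅛)*4))/9 = (-681*(1 + ½))/9 = (-681*3/2)/9 = (⅑)*(-2043/2) = -227/2 ≈ -113.50)
H = -2807425/957269 (H = -3 + (96/857 - 50/1117) = -3 + 64382/957269 = -2807425/957269 ≈ -2.9327)
P + N(H) = -227/2 - 2807425/957269 = -222914913/1914538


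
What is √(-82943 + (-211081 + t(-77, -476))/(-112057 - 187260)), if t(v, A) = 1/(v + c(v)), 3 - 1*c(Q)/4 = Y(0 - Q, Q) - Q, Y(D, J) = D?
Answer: I*√3446140963838323722573/203834877 ≈ 288.0*I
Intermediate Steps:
c(Q) = 12 + 8*Q (c(Q) = 12 - 4*((0 - Q) - Q) = 12 - 4*(-Q - Q) = 12 - (-8)*Q = 12 + 8*Q)
t(v, A) = 1/(12 + 9*v) (t(v, A) = 1/(v + (12 + 8*v)) = 1/(12 + 9*v))
√(-82943 + (-211081 + t(-77, -476))/(-112057 - 187260)) = √(-82943 + (-211081 + 1/(3*(4 + 3*(-77))))/(-112057 - 187260)) = √(-82943 + (-211081 + 1/(3*(4 - 231)))/(-299317)) = √(-82943 + (-211081 + (⅓)/(-227))*(-1/299317)) = √(-82943 + (-211081 + (⅓)*(-1/227))*(-1/299317)) = √(-82943 + (-211081 - 1/681)*(-1/299317)) = √(-82943 - 143746162/681*(-1/299317)) = √(-82943 + 143746162/203834877) = √(-16906532456849/203834877) = I*√3446140963838323722573/203834877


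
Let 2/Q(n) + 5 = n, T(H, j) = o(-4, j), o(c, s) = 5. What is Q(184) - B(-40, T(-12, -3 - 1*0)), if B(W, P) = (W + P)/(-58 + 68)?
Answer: 1257/358 ≈ 3.5112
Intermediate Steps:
T(H, j) = 5
B(W, P) = P/10 + W/10 (B(W, P) = (P + W)/10 = (P + W)*(1/10) = P/10 + W/10)
Q(n) = 2/(-5 + n)
Q(184) - B(-40, T(-12, -3 - 1*0)) = 2/(-5 + 184) - ((1/10)*5 + (1/10)*(-40)) = 2/179 - (1/2 - 4) = 2*(1/179) - 1*(-7/2) = 2/179 + 7/2 = 1257/358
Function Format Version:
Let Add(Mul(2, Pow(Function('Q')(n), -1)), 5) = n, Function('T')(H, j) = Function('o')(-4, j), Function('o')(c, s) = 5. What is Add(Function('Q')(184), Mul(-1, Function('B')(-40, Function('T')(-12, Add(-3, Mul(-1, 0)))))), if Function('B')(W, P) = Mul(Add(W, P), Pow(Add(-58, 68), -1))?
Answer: Rational(1257, 358) ≈ 3.5112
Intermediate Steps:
Function('T')(H, j) = 5
Function('B')(W, P) = Add(Mul(Rational(1, 10), P), Mul(Rational(1, 10), W)) (Function('B')(W, P) = Mul(Add(P, W), Pow(10, -1)) = Mul(Add(P, W), Rational(1, 10)) = Add(Mul(Rational(1, 10), P), Mul(Rational(1, 10), W)))
Function('Q')(n) = Mul(2, Pow(Add(-5, n), -1))
Add(Function('Q')(184), Mul(-1, Function('B')(-40, Function('T')(-12, Add(-3, Mul(-1, 0)))))) = Add(Mul(2, Pow(Add(-5, 184), -1)), Mul(-1, Add(Mul(Rational(1, 10), 5), Mul(Rational(1, 10), -40)))) = Add(Mul(2, Pow(179, -1)), Mul(-1, Add(Rational(1, 2), -4))) = Add(Mul(2, Rational(1, 179)), Mul(-1, Rational(-7, 2))) = Add(Rational(2, 179), Rational(7, 2)) = Rational(1257, 358)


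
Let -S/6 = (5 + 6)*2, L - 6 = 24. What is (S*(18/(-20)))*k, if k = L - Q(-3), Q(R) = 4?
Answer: 15444/5 ≈ 3088.8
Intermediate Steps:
L = 30 (L = 6 + 24 = 30)
k = 26 (k = 30 - 1*4 = 30 - 4 = 26)
S = -132 (S = -6*(5 + 6)*2 = -66*2 = -6*22 = -132)
(S*(18/(-20)))*k = -2376/(-20)*26 = -2376*(-1)/20*26 = -132*(-9/10)*26 = (594/5)*26 = 15444/5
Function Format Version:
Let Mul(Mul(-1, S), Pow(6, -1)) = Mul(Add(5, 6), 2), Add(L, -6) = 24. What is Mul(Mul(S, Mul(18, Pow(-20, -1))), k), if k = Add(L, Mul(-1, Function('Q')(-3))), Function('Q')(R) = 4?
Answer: Rational(15444, 5) ≈ 3088.8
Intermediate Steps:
L = 30 (L = Add(6, 24) = 30)
k = 26 (k = Add(30, Mul(-1, 4)) = Add(30, -4) = 26)
S = -132 (S = Mul(-6, Mul(Add(5, 6), 2)) = Mul(-6, Mul(11, 2)) = Mul(-6, 22) = -132)
Mul(Mul(S, Mul(18, Pow(-20, -1))), k) = Mul(Mul(-132, Mul(18, Pow(-20, -1))), 26) = Mul(Mul(-132, Mul(18, Rational(-1, 20))), 26) = Mul(Mul(-132, Rational(-9, 10)), 26) = Mul(Rational(594, 5), 26) = Rational(15444, 5)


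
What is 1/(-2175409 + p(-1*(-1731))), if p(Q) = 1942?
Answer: -1/2173467 ≈ -4.6009e-7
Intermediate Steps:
1/(-2175409 + p(-1*(-1731))) = 1/(-2175409 + 1942) = 1/(-2173467) = -1/2173467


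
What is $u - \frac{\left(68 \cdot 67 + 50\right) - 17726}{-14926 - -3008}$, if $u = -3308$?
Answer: $- \frac{19718932}{5959} \approx -3309.1$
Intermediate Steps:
$u - \frac{\left(68 \cdot 67 + 50\right) - 17726}{-14926 - -3008} = -3308 - \frac{\left(68 \cdot 67 + 50\right) - 17726}{-14926 - -3008} = -3308 - \frac{\left(4556 + 50\right) - 17726}{-14926 + \left(-3750 + 6758\right)} = -3308 - \frac{4606 - 17726}{-14926 + 3008} = -3308 - - \frac{13120}{-11918} = -3308 - \left(-13120\right) \left(- \frac{1}{11918}\right) = -3308 - \frac{6560}{5959} = - \frac{19718932}{5959}$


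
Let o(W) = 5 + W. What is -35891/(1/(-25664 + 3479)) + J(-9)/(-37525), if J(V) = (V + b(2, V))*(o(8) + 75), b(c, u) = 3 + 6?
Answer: 796241835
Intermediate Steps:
b(c, u) = 9
J(V) = 792 + 88*V (J(V) = (V + 9)*((5 + 8) + 75) = (9 + V)*(13 + 75) = (9 + V)*88 = 792 + 88*V)
-35891/(1/(-25664 + 3479)) + J(-9)/(-37525) = -35891/(1/(-25664 + 3479)) + (792 + 88*(-9))/(-37525) = -35891/(1/(-22185)) + (792 - 792)*(-1/37525) = -35891/(-1/22185) + 0*(-1/37525) = -35891*(-22185) + 0 = 796241835 + 0 = 796241835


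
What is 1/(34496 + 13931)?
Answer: 1/48427 ≈ 2.0650e-5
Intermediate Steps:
1/(34496 + 13931) = 1/48427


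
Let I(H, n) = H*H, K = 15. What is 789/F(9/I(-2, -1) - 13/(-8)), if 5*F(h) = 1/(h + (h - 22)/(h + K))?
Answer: 13890345/1208 ≈ 11499.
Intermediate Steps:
I(H, n) = H²
F(h) = 1/(5*(h + (-22 + h)/(15 + h))) (F(h) = 1/(5*(h + (h - 22)/(h + 15))) = 1/(5*(h + (-22 + h)/(15 + h))))
789/F(9/I(-2, -1) - 13/(-8)) = 789/(((15 + (9/((-2)²) - 13/(-8)))/(5*(-22 + (9/((-2)²) - 13/(-8))² + 16*(9/((-2)²) - 13/(-8)))))) = 789/(((15 + (9/4 - 13*(-⅛)))/(5*(-22 + (9/4 - 13*(-⅛))² + 16*(9/4 - 13*(-⅛)))))) = 789/(((15 + (9*(¼) + 13/8))/(5*(-22 + (9*(¼) + 13/8)² + 16*(9*(¼) + 13/8))))) = 789/(((15 + (9/4 + 13/8))/(5*(-22 + (9/4 + 13/8)² + 16*(9/4 + 13/8))))) = 789/(((15 + 31/8)/(5*(-22 + (31/8)² + 16*(31/8))))) = 789/(((⅕)*(151/8)/(-22 + 961/64 + 62))) = 789/(((⅕)*(151/8)/(3521/64))) = 789/(((⅕)*(64/3521)*(151/8))) = 789/(1208/17605) = 789*(17605/1208) = 13890345/1208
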